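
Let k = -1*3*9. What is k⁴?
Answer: 531441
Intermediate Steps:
k = -27 (k = -3*9 = -27)
k⁴ = (-27)⁴ = 531441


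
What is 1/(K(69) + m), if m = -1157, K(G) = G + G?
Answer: -1/1019 ≈ -0.00098135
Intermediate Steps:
K(G) = 2*G
1/(K(69) + m) = 1/(2*69 - 1157) = 1/(138 - 1157) = 1/(-1019) = -1/1019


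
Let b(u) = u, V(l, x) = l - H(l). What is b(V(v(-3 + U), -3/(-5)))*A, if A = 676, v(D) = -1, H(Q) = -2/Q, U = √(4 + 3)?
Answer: -2028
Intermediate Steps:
U = √7 ≈ 2.6458
V(l, x) = l + 2/l (V(l, x) = l - (-2)/l = l + 2/l)
b(V(v(-3 + U), -3/(-5)))*A = (-1 + 2/(-1))*676 = (-1 + 2*(-1))*676 = (-1 - 2)*676 = -3*676 = -2028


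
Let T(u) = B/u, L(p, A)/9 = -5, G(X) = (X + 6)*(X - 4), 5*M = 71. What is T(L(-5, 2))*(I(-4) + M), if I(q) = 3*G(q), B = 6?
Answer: 338/75 ≈ 4.5067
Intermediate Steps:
M = 71/5 (M = (1/5)*71 = 71/5 ≈ 14.200)
G(X) = (-4 + X)*(6 + X) (G(X) = (6 + X)*(-4 + X) = (-4 + X)*(6 + X))
L(p, A) = -45 (L(p, A) = 9*(-5) = -45)
T(u) = 6/u
I(q) = -72 + 3*q**2 + 6*q (I(q) = 3*(-24 + q**2 + 2*q) = -72 + 3*q**2 + 6*q)
T(L(-5, 2))*(I(-4) + M) = (6/(-45))*((-72 + 3*(-4)**2 + 6*(-4)) + 71/5) = (6*(-1/45))*((-72 + 3*16 - 24) + 71/5) = -2*((-72 + 48 - 24) + 71/5)/15 = -2*(-48 + 71/5)/15 = -2/15*(-169/5) = 338/75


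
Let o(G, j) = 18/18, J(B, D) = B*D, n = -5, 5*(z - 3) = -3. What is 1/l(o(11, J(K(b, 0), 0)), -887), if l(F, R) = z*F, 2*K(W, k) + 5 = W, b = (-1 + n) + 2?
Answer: 5/12 ≈ 0.41667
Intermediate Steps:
z = 12/5 (z = 3 + (⅕)*(-3) = 3 - ⅗ = 12/5 ≈ 2.4000)
b = -4 (b = (-1 - 5) + 2 = -6 + 2 = -4)
K(W, k) = -5/2 + W/2
o(G, j) = 1 (o(G, j) = 18*(1/18) = 1)
l(F, R) = 12*F/5
1/l(o(11, J(K(b, 0), 0)), -887) = 1/((12/5)*1) = 1/(12/5) = 5/12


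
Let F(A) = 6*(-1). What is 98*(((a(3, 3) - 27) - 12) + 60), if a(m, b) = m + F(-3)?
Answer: 1764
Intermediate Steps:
F(A) = -6
a(m, b) = -6 + m (a(m, b) = m - 6 = -6 + m)
98*(((a(3, 3) - 27) - 12) + 60) = 98*((((-6 + 3) - 27) - 12) + 60) = 98*(((-3 - 27) - 12) + 60) = 98*((-30 - 12) + 60) = 98*(-42 + 60) = 98*18 = 1764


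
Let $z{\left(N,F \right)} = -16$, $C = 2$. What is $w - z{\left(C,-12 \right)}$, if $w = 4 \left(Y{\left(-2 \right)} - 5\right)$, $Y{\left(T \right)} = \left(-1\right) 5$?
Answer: $-24$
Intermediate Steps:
$Y{\left(T \right)} = -5$
$w = -40$ ($w = 4 \left(-5 - 5\right) = 4 \left(-10\right) = -40$)
$w - z{\left(C,-12 \right)} = -40 - -16 = -40 + 16 = -24$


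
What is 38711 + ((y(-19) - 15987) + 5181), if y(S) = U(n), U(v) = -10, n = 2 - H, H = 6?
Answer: 27895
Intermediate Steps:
n = -4 (n = 2 - 1*6 = 2 - 6 = -4)
y(S) = -10
38711 + ((y(-19) - 15987) + 5181) = 38711 + ((-10 - 15987) + 5181) = 38711 + (-15997 + 5181) = 38711 - 10816 = 27895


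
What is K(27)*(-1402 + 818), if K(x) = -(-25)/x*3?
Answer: -14600/9 ≈ -1622.2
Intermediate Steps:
K(x) = 75/x (K(x) = (25/x)*3 = 75/x)
K(27)*(-1402 + 818) = (75/27)*(-1402 + 818) = (75*(1/27))*(-584) = (25/9)*(-584) = -14600/9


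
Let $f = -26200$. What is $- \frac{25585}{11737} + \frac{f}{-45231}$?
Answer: $- \frac{849725735}{530876247} \approx -1.6006$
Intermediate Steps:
$- \frac{25585}{11737} + \frac{f}{-45231} = - \frac{25585}{11737} - \frac{26200}{-45231} = \left(-25585\right) \frac{1}{11737} - - \frac{26200}{45231} = - \frac{25585}{11737} + \frac{26200}{45231} = - \frac{849725735}{530876247}$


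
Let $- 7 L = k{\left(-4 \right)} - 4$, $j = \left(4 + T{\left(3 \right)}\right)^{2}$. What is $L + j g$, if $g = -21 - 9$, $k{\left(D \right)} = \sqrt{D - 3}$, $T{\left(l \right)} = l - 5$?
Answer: $- \frac{836}{7} - \frac{i \sqrt{7}}{7} \approx -119.43 - 0.37796 i$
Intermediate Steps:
$T{\left(l \right)} = -5 + l$ ($T{\left(l \right)} = l - 5 = -5 + l$)
$k{\left(D \right)} = \sqrt{-3 + D}$
$j = 4$ ($j = \left(4 + \left(-5 + 3\right)\right)^{2} = \left(4 - 2\right)^{2} = 2^{2} = 4$)
$g = -30$ ($g = -21 - 9 = -30$)
$L = \frac{4}{7} - \frac{i \sqrt{7}}{7}$ ($L = - \frac{\sqrt{-3 - 4} - 4}{7} = - \frac{\sqrt{-7} - 4}{7} = - \frac{i \sqrt{7} - 4}{7} = - \frac{-4 + i \sqrt{7}}{7} = \frac{4}{7} - \frac{i \sqrt{7}}{7} \approx 0.57143 - 0.37796 i$)
$L + j g = \left(\frac{4}{7} - \frac{i \sqrt{7}}{7}\right) + 4 \left(-30\right) = \left(\frac{4}{7} - \frac{i \sqrt{7}}{7}\right) - 120 = - \frac{836}{7} - \frac{i \sqrt{7}}{7}$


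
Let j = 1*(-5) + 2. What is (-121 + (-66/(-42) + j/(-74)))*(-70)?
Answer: 309215/37 ≈ 8357.2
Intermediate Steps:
j = -3 (j = -5 + 2 = -3)
(-121 + (-66/(-42) + j/(-74)))*(-70) = (-121 + (-66/(-42) - 3/(-74)))*(-70) = (-121 + (-66*(-1/42) - 3*(-1/74)))*(-70) = (-121 + (11/7 + 3/74))*(-70) = (-121 + 835/518)*(-70) = -61843/518*(-70) = 309215/37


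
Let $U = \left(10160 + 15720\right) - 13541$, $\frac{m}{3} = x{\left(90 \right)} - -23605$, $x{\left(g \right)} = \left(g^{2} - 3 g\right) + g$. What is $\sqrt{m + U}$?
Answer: $\sqrt{106914} \approx 326.98$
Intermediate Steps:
$x{\left(g \right)} = g^{2} - 2 g$
$m = 94575$ ($m = 3 \left(90 \left(-2 + 90\right) - -23605\right) = 3 \left(90 \cdot 88 + 23605\right) = 3 \left(7920 + 23605\right) = 3 \cdot 31525 = 94575$)
$U = 12339$ ($U = 25880 - 13541 = 12339$)
$\sqrt{m + U} = \sqrt{94575 + 12339} = \sqrt{106914}$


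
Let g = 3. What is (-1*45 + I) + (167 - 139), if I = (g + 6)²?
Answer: 64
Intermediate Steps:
I = 81 (I = (3 + 6)² = 9² = 81)
(-1*45 + I) + (167 - 139) = (-1*45 + 81) + (167 - 139) = (-45 + 81) + 28 = 36 + 28 = 64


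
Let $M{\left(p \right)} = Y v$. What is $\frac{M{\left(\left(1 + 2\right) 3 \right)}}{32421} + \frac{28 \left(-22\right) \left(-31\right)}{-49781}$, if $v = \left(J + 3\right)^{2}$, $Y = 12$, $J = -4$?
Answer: $- \frac{206171348}{537983267} \approx -0.38323$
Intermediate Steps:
$v = 1$ ($v = \left(-4 + 3\right)^{2} = \left(-1\right)^{2} = 1$)
$M{\left(p \right)} = 12$ ($M{\left(p \right)} = 12 \cdot 1 = 12$)
$\frac{M{\left(\left(1 + 2\right) 3 \right)}}{32421} + \frac{28 \left(-22\right) \left(-31\right)}{-49781} = \frac{12}{32421} + \frac{28 \left(-22\right) \left(-31\right)}{-49781} = 12 \cdot \frac{1}{32421} + \left(-616\right) \left(-31\right) \left(- \frac{1}{49781}\right) = \frac{4}{10807} + 19096 \left(- \frac{1}{49781}\right) = \frac{4}{10807} - \frac{19096}{49781} = - \frac{206171348}{537983267}$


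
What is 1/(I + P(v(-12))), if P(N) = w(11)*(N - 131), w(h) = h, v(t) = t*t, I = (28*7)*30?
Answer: 1/6023 ≈ 0.00016603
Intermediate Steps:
I = 5880 (I = 196*30 = 5880)
v(t) = t²
P(N) = -1441 + 11*N (P(N) = 11*(N - 131) = 11*(-131 + N) = -1441 + 11*N)
1/(I + P(v(-12))) = 1/(5880 + (-1441 + 11*(-12)²)) = 1/(5880 + (-1441 + 11*144)) = 1/(5880 + (-1441 + 1584)) = 1/(5880 + 143) = 1/6023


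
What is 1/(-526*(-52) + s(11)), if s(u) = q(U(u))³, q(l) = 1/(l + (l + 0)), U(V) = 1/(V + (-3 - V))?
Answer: 8/218789 ≈ 3.6565e-5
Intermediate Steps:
U(V) = -⅓ (U(V) = 1/(-3) = -⅓)
q(l) = 1/(2*l) (q(l) = 1/(l + l) = 1/(2*l))
s(u) = -27/8 (s(u) = (1/(2*(-⅓)))³ = ((½)*(-3))³ = (-3/2)³ = -27/8)
1/(-526*(-52) + s(11)) = 1/(-526*(-52) - 27/8) = 1/(27352 - 27/8) = 1/(218789/8) = 8/218789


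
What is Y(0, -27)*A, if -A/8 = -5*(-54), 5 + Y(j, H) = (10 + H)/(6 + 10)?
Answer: 13095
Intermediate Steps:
Y(j, H) = -35/8 + H/16 (Y(j, H) = -5 + (10 + H)/(6 + 10) = -5 + (10 + H)/16 = -5 + (10 + H)*(1/16) = -5 + (5/8 + H/16) = -35/8 + H/16)
A = -2160 (A = -(-40)*(-54) = -8*270 = -2160)
Y(0, -27)*A = (-35/8 + (1/16)*(-27))*(-2160) = (-35/8 - 27/16)*(-2160) = -97/16*(-2160) = 13095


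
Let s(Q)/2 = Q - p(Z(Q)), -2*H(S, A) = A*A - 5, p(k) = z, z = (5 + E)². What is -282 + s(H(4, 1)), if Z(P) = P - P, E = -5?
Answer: -278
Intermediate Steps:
z = 0 (z = (5 - 5)² = 0² = 0)
Z(P) = 0
p(k) = 0
H(S, A) = 5/2 - A²/2 (H(S, A) = -(A*A - 5)/2 = -(A² - 5)/2 = -(-5 + A²)/2 = 5/2 - A²/2)
s(Q) = 2*Q (s(Q) = 2*(Q - 1*0) = 2*(Q + 0) = 2*Q)
-282 + s(H(4, 1)) = -282 + 2*(5/2 - ½*1²) = -282 + 2*(5/2 - ½*1) = -282 + 2*(5/2 - ½) = -282 + 2*2 = -282 + 4 = -278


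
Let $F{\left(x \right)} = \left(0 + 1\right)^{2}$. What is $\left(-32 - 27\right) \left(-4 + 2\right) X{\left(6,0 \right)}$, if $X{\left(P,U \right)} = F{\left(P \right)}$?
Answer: $118$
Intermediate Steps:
$F{\left(x \right)} = 1$ ($F{\left(x \right)} = 1^{2} = 1$)
$X{\left(P,U \right)} = 1$
$\left(-32 - 27\right) \left(-4 + 2\right) X{\left(6,0 \right)} = \left(-32 - 27\right) \left(-4 + 2\right) 1 = - 59 \left(\left(-2\right) 1\right) = \left(-59\right) \left(-2\right) = 118$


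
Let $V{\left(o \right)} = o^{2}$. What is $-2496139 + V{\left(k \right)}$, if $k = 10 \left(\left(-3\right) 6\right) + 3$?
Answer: $-2464810$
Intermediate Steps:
$k = -177$ ($k = 10 \left(-18\right) + 3 = -180 + 3 = -177$)
$-2496139 + V{\left(k \right)} = -2496139 + \left(-177\right)^{2} = -2496139 + 31329 = -2464810$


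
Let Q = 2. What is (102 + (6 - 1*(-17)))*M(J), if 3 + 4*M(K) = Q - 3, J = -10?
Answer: -125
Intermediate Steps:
M(K) = -1 (M(K) = -3/4 + (2 - 3)/4 = -3/4 + (1/4)*(-1) = -3/4 - 1/4 = -1)
(102 + (6 - 1*(-17)))*M(J) = (102 + (6 - 1*(-17)))*(-1) = (102 + (6 + 17))*(-1) = (102 + 23)*(-1) = 125*(-1) = -125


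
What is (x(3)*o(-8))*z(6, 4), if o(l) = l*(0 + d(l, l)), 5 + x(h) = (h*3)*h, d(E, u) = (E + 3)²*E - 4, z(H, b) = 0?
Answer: 0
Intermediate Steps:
d(E, u) = -4 + E*(3 + E)² (d(E, u) = (3 + E)²*E - 4 = E*(3 + E)² - 4 = -4 + E*(3 + E)²)
x(h) = -5 + 3*h² (x(h) = -5 + (h*3)*h = -5 + (3*h)*h = -5 + 3*h²)
o(l) = l*(-4 + l*(3 + l)²) (o(l) = l*(0 + (-4 + l*(3 + l)²)) = l*(-4 + l*(3 + l)²))
(x(3)*o(-8))*z(6, 4) = ((-5 + 3*3²)*(-8*(-4 - 8*(3 - 8)²)))*0 = ((-5 + 3*9)*(-8*(-4 - 8*(-5)²)))*0 = ((-5 + 27)*(-8*(-4 - 8*25)))*0 = (22*(-8*(-4 - 200)))*0 = (22*(-8*(-204)))*0 = (22*1632)*0 = 35904*0 = 0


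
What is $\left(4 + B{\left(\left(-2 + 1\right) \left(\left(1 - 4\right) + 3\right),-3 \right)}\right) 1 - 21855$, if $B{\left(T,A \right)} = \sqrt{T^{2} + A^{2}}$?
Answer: $-21848$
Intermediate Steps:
$B{\left(T,A \right)} = \sqrt{A^{2} + T^{2}}$
$\left(4 + B{\left(\left(-2 + 1\right) \left(\left(1 - 4\right) + 3\right),-3 \right)}\right) 1 - 21855 = \left(4 + \sqrt{\left(-3\right)^{2} + \left(\left(-2 + 1\right) \left(\left(1 - 4\right) + 3\right)\right)^{2}}\right) 1 - 21855 = \left(4 + \sqrt{9 + \left(- (-3 + 3)\right)^{2}}\right) 1 - 21855 = \left(4 + \sqrt{9 + \left(\left(-1\right) 0\right)^{2}}\right) 1 - 21855 = \left(4 + \sqrt{9 + 0^{2}}\right) 1 - 21855 = \left(4 + \sqrt{9 + 0}\right) 1 - 21855 = \left(4 + \sqrt{9}\right) 1 - 21855 = \left(4 + 3\right) 1 - 21855 = 7 \cdot 1 - 21855 = 7 - 21855 = -21848$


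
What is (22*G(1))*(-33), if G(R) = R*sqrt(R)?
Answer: -726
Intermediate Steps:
G(R) = R**(3/2)
(22*G(1))*(-33) = (22*1**(3/2))*(-33) = (22*1)*(-33) = 22*(-33) = -726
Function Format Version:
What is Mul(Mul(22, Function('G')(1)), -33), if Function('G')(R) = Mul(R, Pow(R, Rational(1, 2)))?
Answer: -726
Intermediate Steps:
Function('G')(R) = Pow(R, Rational(3, 2))
Mul(Mul(22, Function('G')(1)), -33) = Mul(Mul(22, Pow(1, Rational(3, 2))), -33) = Mul(Mul(22, 1), -33) = Mul(22, -33) = -726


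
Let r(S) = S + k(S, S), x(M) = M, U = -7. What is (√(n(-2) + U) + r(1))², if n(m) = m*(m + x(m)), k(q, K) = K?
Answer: 9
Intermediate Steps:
n(m) = 2*m² (n(m) = m*(m + m) = m*(2*m) = 2*m²)
r(S) = 2*S (r(S) = S + S = 2*S)
(√(n(-2) + U) + r(1))² = (√(2*(-2)² - 7) + 2*1)² = (√(2*4 - 7) + 2)² = (√(8 - 7) + 2)² = (√1 + 2)² = (1 + 2)² = 3² = 9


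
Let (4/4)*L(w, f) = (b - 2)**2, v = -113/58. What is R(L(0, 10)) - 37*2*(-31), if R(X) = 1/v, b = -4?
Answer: 259164/113 ≈ 2293.5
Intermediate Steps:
v = -113/58 (v = -113*1/58 = -113/58 ≈ -1.9483)
L(w, f) = 36 (L(w, f) = (-4 - 2)**2 = (-6)**2 = 36)
R(X) = -58/113 (R(X) = 1/(-113/58) = -58/113)
R(L(0, 10)) - 37*2*(-31) = -58/113 - 37*2*(-31) = -58/113 - 74*(-31) = -58/113 - 1*(-2294) = -58/113 + 2294 = 259164/113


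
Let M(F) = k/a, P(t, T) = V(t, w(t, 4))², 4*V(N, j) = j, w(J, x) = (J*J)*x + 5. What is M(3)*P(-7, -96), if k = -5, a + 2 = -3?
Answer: 40401/16 ≈ 2525.1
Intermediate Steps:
w(J, x) = 5 + x*J² (w(J, x) = J²*x + 5 = x*J² + 5 = 5 + x*J²)
V(N, j) = j/4
a = -5 (a = -2 - 3 = -5)
P(t, T) = (5/4 + t²)² (P(t, T) = ((5 + 4*t²)/4)² = (5/4 + t²)²)
M(F) = 1 (M(F) = -5/(-5) = -5*(-⅕) = 1)
M(3)*P(-7, -96) = 1*((5 + 4*(-7)²)²/16) = 1*((5 + 4*49)²/16) = 1*((5 + 196)²/16) = 1*((1/16)*201²) = 1*((1/16)*40401) = 1*(40401/16) = 40401/16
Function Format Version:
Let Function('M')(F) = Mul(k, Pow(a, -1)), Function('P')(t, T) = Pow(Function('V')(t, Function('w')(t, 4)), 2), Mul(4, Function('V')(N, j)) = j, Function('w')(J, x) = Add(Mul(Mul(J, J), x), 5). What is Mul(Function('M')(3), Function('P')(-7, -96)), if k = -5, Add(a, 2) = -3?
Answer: Rational(40401, 16) ≈ 2525.1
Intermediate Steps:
Function('w')(J, x) = Add(5, Mul(x, Pow(J, 2))) (Function('w')(J, x) = Add(Mul(Pow(J, 2), x), 5) = Add(Mul(x, Pow(J, 2)), 5) = Add(5, Mul(x, Pow(J, 2))))
Function('V')(N, j) = Mul(Rational(1, 4), j)
a = -5 (a = Add(-2, -3) = -5)
Function('P')(t, T) = Pow(Add(Rational(5, 4), Pow(t, 2)), 2) (Function('P')(t, T) = Pow(Mul(Rational(1, 4), Add(5, Mul(4, Pow(t, 2)))), 2) = Pow(Add(Rational(5, 4), Pow(t, 2)), 2))
Function('M')(F) = 1 (Function('M')(F) = Mul(-5, Pow(-5, -1)) = Mul(-5, Rational(-1, 5)) = 1)
Mul(Function('M')(3), Function('P')(-7, -96)) = Mul(1, Mul(Rational(1, 16), Pow(Add(5, Mul(4, Pow(-7, 2))), 2))) = Mul(1, Mul(Rational(1, 16), Pow(Add(5, Mul(4, 49)), 2))) = Mul(1, Mul(Rational(1, 16), Pow(Add(5, 196), 2))) = Mul(1, Mul(Rational(1, 16), Pow(201, 2))) = Mul(1, Mul(Rational(1, 16), 40401)) = Mul(1, Rational(40401, 16)) = Rational(40401, 16)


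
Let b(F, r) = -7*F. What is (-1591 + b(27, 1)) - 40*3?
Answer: -1900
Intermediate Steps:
(-1591 + b(27, 1)) - 40*3 = (-1591 - 7*27) - 40*3 = (-1591 - 189) - 120 = -1780 - 120 = -1900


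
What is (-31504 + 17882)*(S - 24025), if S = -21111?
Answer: 614842592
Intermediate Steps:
(-31504 + 17882)*(S - 24025) = (-31504 + 17882)*(-21111 - 24025) = -13622*(-45136) = 614842592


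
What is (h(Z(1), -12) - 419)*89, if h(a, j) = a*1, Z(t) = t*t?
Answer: -37202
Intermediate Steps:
Z(t) = t**2
h(a, j) = a
(h(Z(1), -12) - 419)*89 = (1**2 - 419)*89 = (1 - 419)*89 = -418*89 = -37202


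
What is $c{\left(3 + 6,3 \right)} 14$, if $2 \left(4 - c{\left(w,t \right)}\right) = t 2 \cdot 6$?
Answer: $-196$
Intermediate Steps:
$c{\left(w,t \right)} = 4 - 6 t$ ($c{\left(w,t \right)} = 4 - \frac{t 2 \cdot 6}{2} = 4 - \frac{2 t 6}{2} = 4 - \frac{12 t}{2} = 4 - 6 t$)
$c{\left(3 + 6,3 \right)} 14 = \left(4 - 18\right) 14 = \left(-14\right) 14 = -196$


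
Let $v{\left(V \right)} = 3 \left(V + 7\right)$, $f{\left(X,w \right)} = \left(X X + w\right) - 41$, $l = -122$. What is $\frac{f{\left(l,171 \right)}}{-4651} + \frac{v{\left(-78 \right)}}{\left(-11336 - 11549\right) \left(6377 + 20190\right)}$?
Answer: $- \frac{9128297735467}{2827741932545} \approx -3.2281$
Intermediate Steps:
$f{\left(X,w \right)} = -41 + w + X^{2}$ ($f{\left(X,w \right)} = \left(X^{2} + w\right) - 41 = \left(w + X^{2}\right) - 41 = -41 + w + X^{2}$)
$v{\left(V \right)} = 21 + 3 V$ ($v{\left(V \right)} = 3 \left(7 + V\right) = 21 + 3 V$)
$\frac{f{\left(l,171 \right)}}{-4651} + \frac{v{\left(-78 \right)}}{\left(-11336 - 11549\right) \left(6377 + 20190\right)} = \frac{-41 + 171 + \left(-122\right)^{2}}{-4651} + \frac{21 + 3 \left(-78\right)}{\left(-11336 - 11549\right) \left(6377 + 20190\right)} = \left(-41 + 171 + 14884\right) \left(- \frac{1}{4651}\right) + \frac{21 - 234}{\left(-22885\right) 26567} = 15014 \left(- \frac{1}{4651}\right) - \frac{213}{-607985795} = - \frac{15014}{4651} - - \frac{213}{607985795} = - \frac{15014}{4651} + \frac{213}{607985795} = - \frac{9128297735467}{2827741932545}$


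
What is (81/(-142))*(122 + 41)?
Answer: -13203/142 ≈ -92.979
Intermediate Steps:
(81/(-142))*(122 + 41) = (81*(-1/142))*163 = -81/142*163 = -13203/142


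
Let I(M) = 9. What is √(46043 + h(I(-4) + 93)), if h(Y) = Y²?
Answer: √56447 ≈ 237.59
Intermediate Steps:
√(46043 + h(I(-4) + 93)) = √(46043 + (9 + 93)²) = √(46043 + 102²) = √(46043 + 10404) = √56447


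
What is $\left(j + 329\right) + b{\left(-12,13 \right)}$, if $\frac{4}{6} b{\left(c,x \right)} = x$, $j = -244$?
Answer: $\frac{209}{2} \approx 104.5$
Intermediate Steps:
$b{\left(c,x \right)} = \frac{3 x}{2}$
$\left(j + 329\right) + b{\left(-12,13 \right)} = \left(-244 + 329\right) + \frac{3}{2} \cdot 13 = 85 + \frac{39}{2} = \frac{209}{2}$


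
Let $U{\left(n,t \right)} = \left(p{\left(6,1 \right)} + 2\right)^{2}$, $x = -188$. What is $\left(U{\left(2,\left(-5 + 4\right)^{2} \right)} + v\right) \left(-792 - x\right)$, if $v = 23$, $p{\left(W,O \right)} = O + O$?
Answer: $-23556$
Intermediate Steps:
$p{\left(W,O \right)} = 2 O$
$U{\left(n,t \right)} = 16$ ($U{\left(n,t \right)} = \left(2 \cdot 1 + 2\right)^{2} = \left(2 + 2\right)^{2} = 4^{2} = 16$)
$\left(U{\left(2,\left(-5 + 4\right)^{2} \right)} + v\right) \left(-792 - x\right) = \left(16 + 23\right) \left(-792 - -188\right) = 39 \left(-792 + 188\right) = 39 \left(-604\right) = -23556$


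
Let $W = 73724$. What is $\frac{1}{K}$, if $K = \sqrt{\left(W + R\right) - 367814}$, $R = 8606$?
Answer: $- \frac{i \sqrt{71371}}{142742} \approx - 0.0018716 i$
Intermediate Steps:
$K = 2 i \sqrt{71371}$ ($K = \sqrt{\left(73724 + 8606\right) - 367814} = \sqrt{82330 - 367814} = \sqrt{-285484} = 2 i \sqrt{71371} \approx 534.31 i$)
$\frac{1}{K} = \frac{1}{2 i \sqrt{71371}} = - \frac{i \sqrt{71371}}{142742}$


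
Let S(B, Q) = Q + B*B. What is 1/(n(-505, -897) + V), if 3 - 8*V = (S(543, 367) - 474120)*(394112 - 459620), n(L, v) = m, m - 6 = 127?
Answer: -8/11719642165 ≈ -6.8261e-10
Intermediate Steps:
S(B, Q) = Q + B²
m = 133 (m = 6 + 127 = 133)
n(L, v) = 133
V = -11719643229/8 (V = 3/8 - ((367 + 543²) - 474120)*(394112 - 459620)/8 = 3/8 - ((367 + 294849) - 474120)*(-65508)/8 = 3/8 - (295216 - 474120)*(-65508)/8 = 3/8 - (-22363)*(-65508) = 3/8 - ⅛*11719643232 = 3/8 - 1464955404 = -11719643229/8 ≈ -1.4650e+9)
1/(n(-505, -897) + V) = 1/(133 - 11719643229/8) = 1/(-11719642165/8) = -8/11719642165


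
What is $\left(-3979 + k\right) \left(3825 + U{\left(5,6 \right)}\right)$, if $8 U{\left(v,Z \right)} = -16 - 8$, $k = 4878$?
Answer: $3435978$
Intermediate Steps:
$U{\left(v,Z \right)} = -3$ ($U{\left(v,Z \right)} = \frac{-16 - 8}{8} = \frac{1}{8} \left(-24\right) = -3$)
$\left(-3979 + k\right) \left(3825 + U{\left(5,6 \right)}\right) = \left(-3979 + 4878\right) \left(3825 - 3\right) = 899 \cdot 3822 = 3435978$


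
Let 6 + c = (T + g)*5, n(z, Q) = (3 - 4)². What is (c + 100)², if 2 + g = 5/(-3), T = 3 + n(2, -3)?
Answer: 82369/9 ≈ 9152.1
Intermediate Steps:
n(z, Q) = 1 (n(z, Q) = (-1)² = 1)
T = 4 (T = 3 + 1 = 4)
g = -11/3 (g = -2 + 5/(-3) = -2 + 5*(-⅓) = -2 - 5/3 = -11/3 ≈ -3.6667)
c = -13/3 (c = -6 + (4 - 11/3)*5 = -6 + (⅓)*5 = -6 + 5/3 = -13/3 ≈ -4.3333)
(c + 100)² = (-13/3 + 100)² = (287/3)² = 82369/9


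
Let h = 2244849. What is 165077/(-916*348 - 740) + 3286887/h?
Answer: 226537917741/239082404764 ≈ 0.94753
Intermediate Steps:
165077/(-916*348 - 740) + 3286887/h = 165077/(-916*348 - 740) + 3286887/2244849 = 165077/(-318768 - 740) + 3286887*(1/2244849) = 165077/(-319508) + 1095629/748283 = 165077*(-1/319508) + 1095629/748283 = -165077/319508 + 1095629/748283 = 226537917741/239082404764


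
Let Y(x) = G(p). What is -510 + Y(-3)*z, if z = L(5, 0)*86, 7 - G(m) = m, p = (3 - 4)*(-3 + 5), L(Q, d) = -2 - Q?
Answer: -5928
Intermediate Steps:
p = -2 (p = -1*2 = -2)
G(m) = 7 - m
z = -602 (z = (-2 - 1*5)*86 = (-2 - 5)*86 = -7*86 = -602)
Y(x) = 9 (Y(x) = 7 - 1*(-2) = 7 + 2 = 9)
-510 + Y(-3)*z = -510 + 9*(-602) = -510 - 5418 = -5928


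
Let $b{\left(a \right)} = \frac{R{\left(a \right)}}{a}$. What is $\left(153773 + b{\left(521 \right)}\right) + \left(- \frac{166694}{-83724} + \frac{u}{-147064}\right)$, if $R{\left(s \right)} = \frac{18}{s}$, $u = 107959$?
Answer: $\frac{128485889566867939799}{835548758957544} \approx 1.5377 \cdot 10^{5}$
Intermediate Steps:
$b{\left(a \right)} = \frac{18}{a^{2}}$ ($b{\left(a \right)} = \frac{18 \frac{1}{a}}{a} = \frac{18}{a^{2}}$)
$\left(153773 + b{\left(521 \right)}\right) + \left(- \frac{166694}{-83724} + \frac{u}{-147064}\right) = \left(153773 + \frac{18}{271441}\right) + \left(- \frac{166694}{-83724} + \frac{107959}{-147064}\right) = \left(153773 + 18 \cdot \frac{1}{271441}\right) + \left(\left(-166694\right) \left(- \frac{1}{83724}\right) + 107959 \left(- \frac{1}{147064}\right)\right) = \left(153773 + \frac{18}{271441}\right) + \left(\frac{83347}{41862} - \frac{107959}{147064}\right) = \frac{41740296911}{271441} + \frac{3868981775}{3078196584} = \frac{128485889566867939799}{835548758957544}$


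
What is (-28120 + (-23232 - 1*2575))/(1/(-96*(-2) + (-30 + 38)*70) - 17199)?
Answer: 40553104/12933647 ≈ 3.1355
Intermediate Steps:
(-28120 + (-23232 - 1*2575))/(1/(-96*(-2) + (-30 + 38)*70) - 17199) = (-28120 + (-23232 - 2575))/(1/(192 + 8*70) - 17199) = (-28120 - 25807)/(1/(192 + 560) - 17199) = -53927/(1/752 - 17199) = -53927/(-12933647/752) = -53927*(-752/12933647) = 40553104/12933647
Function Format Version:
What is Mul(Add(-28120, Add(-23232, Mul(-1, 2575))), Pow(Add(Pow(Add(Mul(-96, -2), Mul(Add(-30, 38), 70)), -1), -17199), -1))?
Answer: Rational(40553104, 12933647) ≈ 3.1355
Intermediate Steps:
Mul(Add(-28120, Add(-23232, Mul(-1, 2575))), Pow(Add(Pow(Add(Mul(-96, -2), Mul(Add(-30, 38), 70)), -1), -17199), -1)) = Mul(Add(-28120, Add(-23232, -2575)), Pow(Add(Pow(Add(192, Mul(8, 70)), -1), -17199), -1)) = Mul(Add(-28120, -25807), Pow(Add(Pow(Add(192, 560), -1), -17199), -1)) = Mul(-53927, Pow(Add(Pow(752, -1), -17199), -1)) = Mul(-53927, Pow(Add(Rational(1, 752), -17199), -1)) = Mul(-53927, Pow(Rational(-12933647, 752), -1)) = Mul(-53927, Rational(-752, 12933647)) = Rational(40553104, 12933647)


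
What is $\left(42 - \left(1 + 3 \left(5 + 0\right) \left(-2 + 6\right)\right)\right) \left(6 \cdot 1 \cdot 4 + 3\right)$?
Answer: $-513$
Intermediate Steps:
$\left(42 - \left(1 + 3 \left(5 + 0\right) \left(-2 + 6\right)\right)\right) \left(6 \cdot 1 \cdot 4 + 3\right) = \left(42 - \left(1 + 3 \cdot 5 \cdot 4\right)\right) \left(6 \cdot 4 + 3\right) = \left(42 - 61\right) \left(24 + 3\right) = \left(42 - 61\right) 27 = \left(-19\right) 27 = -513$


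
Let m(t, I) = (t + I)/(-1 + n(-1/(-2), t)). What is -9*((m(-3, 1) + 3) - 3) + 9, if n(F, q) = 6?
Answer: 63/5 ≈ 12.600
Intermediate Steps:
m(t, I) = I/5 + t/5 (m(t, I) = (t + I)/(-1 + 6) = (I + t)/5 = (I + t)*(1/5) = I/5 + t/5)
-9*((m(-3, 1) + 3) - 3) + 9 = -9*((((1/5)*1 + (1/5)*(-3)) + 3) - 3) + 9 = -9*(((1/5 - 3/5) + 3) - 3) + 9 = -9*((-2/5 + 3) - 3) + 9 = -9*(13/5 - 3) + 9 = -9*(-2/5) + 9 = 18/5 + 9 = 63/5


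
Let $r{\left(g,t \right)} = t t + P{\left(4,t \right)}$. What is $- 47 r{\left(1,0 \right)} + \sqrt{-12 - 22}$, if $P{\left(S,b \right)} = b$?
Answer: $i \sqrt{34} \approx 5.8309 i$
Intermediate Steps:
$r{\left(g,t \right)} = t + t^{2}$ ($r{\left(g,t \right)} = t t + t = t^{2} + t = t + t^{2}$)
$- 47 r{\left(1,0 \right)} + \sqrt{-12 - 22} = - 47 \cdot 0 \left(1 + 0\right) + \sqrt{-12 - 22} = - 47 \cdot 0 \cdot 1 + \sqrt{-34} = \left(-47\right) 0 + i \sqrt{34} = 0 + i \sqrt{34} = i \sqrt{34}$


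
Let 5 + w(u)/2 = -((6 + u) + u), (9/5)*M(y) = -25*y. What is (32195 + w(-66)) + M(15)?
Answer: 96686/3 ≈ 32229.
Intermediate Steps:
M(y) = -125*y/9 (M(y) = 5*(-25*y)/9 = -125*y/9)
w(u) = -22 - 4*u (w(u) = -10 + 2*(-((6 + u) + u)) = -10 + 2*(-(6 + 2*u)) = -10 + 2*(-6 - 2*u) = -10 + (-12 - 4*u) = -22 - 4*u)
(32195 + w(-66)) + M(15) = (32195 + (-22 - 4*(-66))) - 125/9*15 = (32195 + (-22 + 264)) - 625/3 = (32195 + 242) - 625/3 = 32437 - 625/3 = 96686/3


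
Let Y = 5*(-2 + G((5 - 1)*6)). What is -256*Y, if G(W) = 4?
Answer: -2560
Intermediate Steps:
Y = 10 (Y = 5*(-2 + 4) = 5*2 = 10)
-256*Y = -256*10 = -2560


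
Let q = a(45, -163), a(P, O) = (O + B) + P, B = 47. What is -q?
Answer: 71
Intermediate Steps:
a(P, O) = 47 + O + P (a(P, O) = (O + 47) + P = (47 + O) + P = 47 + O + P)
q = -71 (q = 47 - 163 + 45 = -71)
-q = -1*(-71) = 71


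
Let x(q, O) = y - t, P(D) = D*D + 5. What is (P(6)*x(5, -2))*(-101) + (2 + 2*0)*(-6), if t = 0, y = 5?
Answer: -20717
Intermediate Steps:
P(D) = 5 + D**2 (P(D) = D**2 + 5 = 5 + D**2)
x(q, O) = 5 (x(q, O) = 5 - 1*0 = 5 + 0 = 5)
(P(6)*x(5, -2))*(-101) + (2 + 2*0)*(-6) = ((5 + 6**2)*5)*(-101) + (2 + 2*0)*(-6) = ((5 + 36)*5)*(-101) + (2 + 0)*(-6) = (41*5)*(-101) + 2*(-6) = 205*(-101) - 12 = -20705 - 12 = -20717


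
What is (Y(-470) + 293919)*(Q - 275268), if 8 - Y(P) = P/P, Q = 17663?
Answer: -75716807230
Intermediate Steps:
Y(P) = 7 (Y(P) = 8 - P/P = 8 - 1*1 = 8 - 1 = 7)
(Y(-470) + 293919)*(Q - 275268) = (7 + 293919)*(17663 - 275268) = 293926*(-257605) = -75716807230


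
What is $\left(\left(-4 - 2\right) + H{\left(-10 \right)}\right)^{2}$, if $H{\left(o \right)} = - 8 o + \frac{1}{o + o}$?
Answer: $\frac{2187441}{400} \approx 5468.6$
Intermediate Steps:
$H{\left(o \right)} = \frac{1}{2 o} - 8 o$ ($H{\left(o \right)} = - 8 o + \frac{1}{2 o} = \frac{1}{2 o} - 8 o$)
$\left(\left(-4 - 2\right) + H{\left(-10 \right)}\right)^{2} = \left(\left(-4 - 2\right) + \left(\frac{1}{2 \left(-10\right)} - -80\right)\right)^{2} = \left(\left(-4 - 2\right) + \left(\frac{1}{2} \left(- \frac{1}{10}\right) + 80\right)\right)^{2} = \left(-6 + \left(- \frac{1}{20} + 80\right)\right)^{2} = \left(-6 + \frac{1599}{20}\right)^{2} = \left(\frac{1479}{20}\right)^{2} = \frac{2187441}{400}$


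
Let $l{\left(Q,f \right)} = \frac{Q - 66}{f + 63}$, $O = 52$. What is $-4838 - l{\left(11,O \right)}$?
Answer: $- \frac{111263}{23} \approx -4837.5$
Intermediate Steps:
$l{\left(Q,f \right)} = \frac{-66 + Q}{63 + f}$
$-4838 - l{\left(11,O \right)} = -4838 - \frac{-66 + 11}{63 + 52} = -4838 - \frac{1}{115} \left(-55\right) = -4838 - - \frac{11}{23} = -4838 + \frac{11}{23} = - \frac{111263}{23}$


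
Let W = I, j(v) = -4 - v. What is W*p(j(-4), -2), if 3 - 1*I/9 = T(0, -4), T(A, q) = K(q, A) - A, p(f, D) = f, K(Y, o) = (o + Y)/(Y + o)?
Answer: 0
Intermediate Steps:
K(Y, o) = 1 (K(Y, o) = (Y + o)/(Y + o) = 1)
T(A, q) = 1 - A
I = 18 (I = 27 - 9*(1 - 1*0) = 27 - 9*(1 + 0) = 27 - 9*1 = 27 - 9 = 18)
W = 18
W*p(j(-4), -2) = 18*(-4 - 1*(-4)) = 18*(-4 + 4) = 18*0 = 0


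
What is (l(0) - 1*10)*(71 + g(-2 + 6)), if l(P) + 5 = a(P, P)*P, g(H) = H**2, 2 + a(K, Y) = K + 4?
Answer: -1305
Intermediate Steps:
a(K, Y) = 2 + K (a(K, Y) = -2 + (K + 4) = -2 + (4 + K) = 2 + K)
l(P) = -5 + P*(2 + P) (l(P) = -5 + (2 + P)*P = -5 + P*(2 + P))
(l(0) - 1*10)*(71 + g(-2 + 6)) = ((-5 + 0*(2 + 0)) - 1*10)*(71 + (-2 + 6)**2) = ((-5 + 0*2) - 10)*(71 + 4**2) = ((-5 + 0) - 10)*(71 + 16) = (-5 - 10)*87 = -15*87 = -1305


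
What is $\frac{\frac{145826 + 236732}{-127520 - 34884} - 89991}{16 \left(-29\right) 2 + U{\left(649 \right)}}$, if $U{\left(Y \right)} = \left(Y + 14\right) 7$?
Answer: $- \frac{664330951}{27409366} \approx -24.237$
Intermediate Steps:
$U{\left(Y \right)} = 98 + 7 Y$ ($U{\left(Y \right)} = \left(14 + Y\right) 7 = 98 + 7 Y$)
$\frac{\frac{145826 + 236732}{-127520 - 34884} - 89991}{16 \left(-29\right) 2 + U{\left(649 \right)}} = \frac{\frac{145826 + 236732}{-127520 - 34884} - 89991}{16 \left(-29\right) 2 + \left(98 + 7 \cdot 649\right)} = \frac{\frac{382558}{-162404} - 89991}{\left(-464\right) 2 + \left(98 + 4543\right)} = \frac{382558 \left(- \frac{1}{162404}\right) - 89991}{-928 + 4641} = \frac{- \frac{17389}{7382} - 89991}{3713} = \left(- \frac{664330951}{7382}\right) \frac{1}{3713} = - \frac{664330951}{27409366}$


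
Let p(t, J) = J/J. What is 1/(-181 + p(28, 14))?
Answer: -1/180 ≈ -0.0055556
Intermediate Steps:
p(t, J) = 1
1/(-181 + p(28, 14)) = 1/(-181 + 1) = 1/(-180) = -1/180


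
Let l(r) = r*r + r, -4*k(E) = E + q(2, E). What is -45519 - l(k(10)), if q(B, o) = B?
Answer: -45525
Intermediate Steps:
k(E) = -1/2 - E/4 (k(E) = -(E + 2)/4 = -(2 + E)/4 = -1/2 - E/4)
l(r) = r + r**2 (l(r) = r**2 + r = r + r**2)
-45519 - l(k(10)) = -45519 - (-1/2 - 1/4*10)*(1 + (-1/2 - 1/4*10)) = -45519 - (-1/2 - 5/2)*(1 + (-1/2 - 5/2)) = -45519 - (-3)*(1 - 3) = -45519 - (-3)*(-2) = -45519 - 1*6 = -45519 - 6 = -45525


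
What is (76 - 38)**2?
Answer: 1444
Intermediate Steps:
(76 - 38)**2 = 38**2 = 1444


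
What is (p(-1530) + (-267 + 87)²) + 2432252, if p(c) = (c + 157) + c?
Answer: 2461749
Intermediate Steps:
p(c) = 157 + 2*c (p(c) = (157 + c) + c = 157 + 2*c)
(p(-1530) + (-267 + 87)²) + 2432252 = ((157 + 2*(-1530)) + (-267 + 87)²) + 2432252 = ((157 - 3060) + (-180)²) + 2432252 = (-2903 + 32400) + 2432252 = 29497 + 2432252 = 2461749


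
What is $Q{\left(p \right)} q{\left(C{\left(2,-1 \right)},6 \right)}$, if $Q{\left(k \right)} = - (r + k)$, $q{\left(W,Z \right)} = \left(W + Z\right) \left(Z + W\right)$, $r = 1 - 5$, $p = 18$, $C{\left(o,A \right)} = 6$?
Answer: $-2016$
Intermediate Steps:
$r = -4$
$q{\left(W,Z \right)} = \left(W + Z\right)^{2}$ ($q{\left(W,Z \right)} = \left(W + Z\right) \left(W + Z\right) = \left(W + Z\right)^{2}$)
$Q{\left(k \right)} = 4 - k$ ($Q{\left(k \right)} = - (-4 + k) = 4 - k$)
$Q{\left(p \right)} q{\left(C{\left(2,-1 \right)},6 \right)} = \left(4 - 18\right) \left(6 + 6\right)^{2} = \left(4 - 18\right) 12^{2} = \left(-14\right) 144 = -2016$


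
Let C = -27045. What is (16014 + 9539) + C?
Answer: -1492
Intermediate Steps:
(16014 + 9539) + C = (16014 + 9539) - 27045 = 25553 - 27045 = -1492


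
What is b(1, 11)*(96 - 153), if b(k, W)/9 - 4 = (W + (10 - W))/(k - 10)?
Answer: -1482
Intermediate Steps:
b(k, W) = 36 + 90/(-10 + k) (b(k, W) = 36 + 9*((W + (10 - W))/(k - 10)) = 36 + 9*(10/(-10 + k)) = 36 + 90/(-10 + k))
b(1, 11)*(96 - 153) = (18*(-15 + 2*1)/(-10 + 1))*(96 - 153) = (18*(-15 + 2)/(-9))*(-57) = (18*(-⅑)*(-13))*(-57) = 26*(-57) = -1482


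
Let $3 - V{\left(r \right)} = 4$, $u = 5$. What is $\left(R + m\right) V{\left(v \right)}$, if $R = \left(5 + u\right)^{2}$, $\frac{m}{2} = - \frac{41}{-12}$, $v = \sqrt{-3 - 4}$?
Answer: $- \frac{641}{6} \approx -106.83$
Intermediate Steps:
$v = i \sqrt{7}$ ($v = \sqrt{-7} = i \sqrt{7} \approx 2.6458 i$)
$V{\left(r \right)} = -1$ ($V{\left(r \right)} = 3 - 4 = -1$)
$m = \frac{41}{6}$ ($m = 2 \left(- \frac{41}{-12}\right) = 2 \left(\left(-41\right) \left(- \frac{1}{12}\right)\right) = 2 \cdot \frac{41}{12} = \frac{41}{6} \approx 6.8333$)
$R = 100$ ($R = \left(5 + 5\right)^{2} = 10^{2} = 100$)
$\left(R + m\right) V{\left(v \right)} = \left(100 + \frac{41}{6}\right) \left(-1\right) = \frac{641}{6} \left(-1\right) = - \frac{641}{6}$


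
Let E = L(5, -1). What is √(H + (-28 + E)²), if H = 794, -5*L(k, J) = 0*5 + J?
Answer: √39171/5 ≈ 39.583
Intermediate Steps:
L(k, J) = -J/5 (L(k, J) = -(0*5 + J)/5 = -(0 + J)/5 = -J/5)
E = ⅕ (E = -⅕*(-1) = ⅕ ≈ 0.20000)
√(H + (-28 + E)²) = √(794 + (-28 + ⅕)²) = √(794 + (-139/5)²) = √(794 + 19321/25) = √(39171/25) = √39171/5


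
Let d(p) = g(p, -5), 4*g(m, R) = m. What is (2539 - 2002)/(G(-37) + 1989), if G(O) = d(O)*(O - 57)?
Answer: 1074/5717 ≈ 0.18786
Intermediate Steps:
g(m, R) = m/4
d(p) = p/4
G(O) = O*(-57 + O)/4 (G(O) = (O/4)*(O - 57) = (O/4)*(-57 + O) = O*(-57 + O)/4)
(2539 - 2002)/(G(-37) + 1989) = (2539 - 2002)/((¼)*(-37)*(-57 - 37) + 1989) = 537/((¼)*(-37)*(-94) + 1989) = 537/(1739/2 + 1989) = 537/(5717/2) = 537*(2/5717) = 1074/5717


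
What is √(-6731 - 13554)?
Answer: I*√20285 ≈ 142.43*I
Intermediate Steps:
√(-6731 - 13554) = √(-20285) = I*√20285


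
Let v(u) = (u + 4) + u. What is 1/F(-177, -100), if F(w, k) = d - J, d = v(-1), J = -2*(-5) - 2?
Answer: -⅙ ≈ -0.16667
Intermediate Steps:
J = 8 (J = 10 - 2 = 8)
v(u) = 4 + 2*u (v(u) = (4 + u) + u = 4 + 2*u)
d = 2 (d = 4 + 2*(-1) = 4 - 2 = 2)
F(w, k) = -6 (F(w, k) = 2 - 1*8 = 2 - 8 = -6)
1/F(-177, -100) = 1/(-6) = -⅙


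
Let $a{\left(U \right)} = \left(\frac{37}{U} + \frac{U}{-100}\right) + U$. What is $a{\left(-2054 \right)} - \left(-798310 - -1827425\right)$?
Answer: $- \frac{26474737173}{25675} \approx -1.0311 \cdot 10^{6}$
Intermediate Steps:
$a{\left(U \right)} = \frac{37}{U} + \frac{99 U}{100}$ ($a{\left(U \right)} = \left(\frac{37}{U} + U \left(- \frac{1}{100}\right)\right) + U = \left(\frac{37}{U} - \frac{U}{100}\right) + U = \frac{37}{U} + \frac{99 U}{100}$)
$a{\left(-2054 \right)} - \left(-798310 - -1827425\right) = \left(\frac{37}{-2054} + \frac{99}{100} \left(-2054\right)\right) - \left(-798310 - -1827425\right) = \left(37 \left(- \frac{1}{2054}\right) - \frac{101673}{50}\right) - \left(-798310 + 1827425\right) = \left(- \frac{37}{2054} - \frac{101673}{50}\right) - 1029115 = - \frac{52209548}{25675} - 1029115 = - \frac{26474737173}{25675}$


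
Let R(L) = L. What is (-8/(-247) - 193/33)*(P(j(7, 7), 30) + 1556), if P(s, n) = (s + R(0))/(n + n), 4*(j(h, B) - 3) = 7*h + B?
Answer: -4426723439/489060 ≈ -9051.5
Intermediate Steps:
j(h, B) = 3 + B/4 + 7*h/4 (j(h, B) = 3 + (7*h + B)/4 = 3 + (B + 7*h)/4 = 3 + (B/4 + 7*h/4) = 3 + B/4 + 7*h/4)
P(s, n) = s/(2*n) (P(s, n) = (s + 0)/(n + n) = s/((2*n)) = s*(1/(2*n)) = s/(2*n))
(-8/(-247) - 193/33)*(P(j(7, 7), 30) + 1556) = (-8/(-247) - 193/33)*((½)*(3 + (¼)*7 + (7/4)*7)/30 + 1556) = (-8*(-1/247) - 193*1/33)*((½)*(3 + 7/4 + 49/4)*(1/30) + 1556) = (8/247 - 193/33)*((½)*17*(1/30) + 1556) = -47407*(17/60 + 1556)/8151 = -47407/8151*93377/60 = -4426723439/489060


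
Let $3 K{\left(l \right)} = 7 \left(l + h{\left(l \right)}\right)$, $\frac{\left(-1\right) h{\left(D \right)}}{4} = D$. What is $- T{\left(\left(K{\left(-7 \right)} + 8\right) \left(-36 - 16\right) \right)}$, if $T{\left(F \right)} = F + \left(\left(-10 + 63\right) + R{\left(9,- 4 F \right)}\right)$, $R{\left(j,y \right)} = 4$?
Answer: $2907$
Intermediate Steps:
$h{\left(D \right)} = - 4 D$
$K{\left(l \right)} = - 7 l$ ($K{\left(l \right)} = \frac{7 \left(l - 4 l\right)}{3} = \frac{7 \left(- 3 l\right)}{3} = \frac{\left(-21\right) l}{3} = - 7 l$)
$T{\left(F \right)} = 57 + F$ ($T{\left(F \right)} = F + \left(\left(-10 + 63\right) + 4\right) = F + \left(53 + 4\right) = F + 57 = 57 + F$)
$- T{\left(\left(K{\left(-7 \right)} + 8\right) \left(-36 - 16\right) \right)} = - (57 + \left(\left(-7\right) \left(-7\right) + 8\right) \left(-36 - 16\right)) = - (57 + \left(49 + 8\right) \left(-52\right)) = - (57 + 57 \left(-52\right)) = - (57 - 2964) = \left(-1\right) \left(-2907\right) = 2907$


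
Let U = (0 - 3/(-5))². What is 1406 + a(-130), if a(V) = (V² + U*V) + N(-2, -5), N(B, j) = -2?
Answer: 91286/5 ≈ 18257.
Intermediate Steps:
U = 9/25 (U = (0 - 3*(-⅕))² = (0 + ⅗)² = (⅗)² = 9/25 ≈ 0.36000)
a(V) = -2 + V² + 9*V/25 (a(V) = (V² + 9*V/25) - 2 = -2 + V² + 9*V/25)
1406 + a(-130) = 1406 + (-2 + (-130)² + (9/25)*(-130)) = 1406 + (-2 + 16900 - 234/5) = 1406 + 84256/5 = 91286/5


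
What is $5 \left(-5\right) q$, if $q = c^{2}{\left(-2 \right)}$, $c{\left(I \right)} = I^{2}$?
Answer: $-400$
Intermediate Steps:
$q = 16$ ($q = \left(\left(-2\right)^{2}\right)^{2} = 4^{2} = 16$)
$5 \left(-5\right) q = 5 \left(-5\right) 16 = \left(-25\right) 16 = -400$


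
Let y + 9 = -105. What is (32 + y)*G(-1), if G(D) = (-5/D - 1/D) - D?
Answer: -574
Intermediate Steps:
y = -114 (y = -9 - 105 = -114)
G(D) = -D - 6/D (G(D) = -6/D - D = -D - 6/D)
(32 + y)*G(-1) = (32 - 114)*(-1*(-1) - 6/(-1)) = -82*(1 - 6*(-1)) = -82*(1 + 6) = -82*7 = -574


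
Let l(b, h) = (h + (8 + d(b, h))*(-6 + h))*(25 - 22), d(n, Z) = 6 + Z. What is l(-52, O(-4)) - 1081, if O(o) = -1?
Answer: -1357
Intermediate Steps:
l(b, h) = 3*h + 3*(-6 + h)*(14 + h) (l(b, h) = (h + (8 + (6 + h))*(-6 + h))*(25 - 22) = (h + (14 + h)*(-6 + h))*3 = (h + (-6 + h)*(14 + h))*3 = 3*h + 3*(-6 + h)*(14 + h))
l(-52, O(-4)) - 1081 = (-252 + 3*(-1)² + 27*(-1)) - 1081 = (-252 + 3*1 - 27) - 1081 = (-252 + 3 - 27) - 1081 = -276 - 1081 = -1357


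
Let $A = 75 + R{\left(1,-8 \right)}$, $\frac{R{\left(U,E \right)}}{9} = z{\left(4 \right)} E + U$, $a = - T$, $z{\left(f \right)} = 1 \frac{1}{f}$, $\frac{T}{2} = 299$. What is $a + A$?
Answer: $-532$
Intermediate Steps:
$T = 598$ ($T = 2 \cdot 299 = 598$)
$z{\left(f \right)} = \frac{1}{f}$
$a = -598$ ($a = \left(-1\right) 598 = -598$)
$R{\left(U,E \right)} = 9 U + \frac{9 E}{4}$ ($R{\left(U,E \right)} = 9 \left(\frac{E}{4} + U\right) = 9 \left(U + \frac{E}{4}\right) = 9 U + \frac{9 E}{4}$)
$A = 66$ ($A = 75 + \left(9 \cdot 1 + \frac{9}{4} \left(-8\right)\right) = 75 + \left(9 - 18\right) = 75 - 9 = 66$)
$a + A = -598 + 66 = -532$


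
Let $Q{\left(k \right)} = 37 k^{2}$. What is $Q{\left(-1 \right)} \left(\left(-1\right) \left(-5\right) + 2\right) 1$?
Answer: $259$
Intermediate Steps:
$Q{\left(-1 \right)} \left(\left(-1\right) \left(-5\right) + 2\right) 1 = 37 \left(-1\right)^{2} \left(\left(-1\right) \left(-5\right) + 2\right) 1 = 37 \cdot 1 \left(5 + 2\right) 1 = 37 \cdot 7 \cdot 1 = 37 \cdot 7 = 259$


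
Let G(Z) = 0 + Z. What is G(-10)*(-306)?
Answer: 3060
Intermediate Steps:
G(Z) = Z
G(-10)*(-306) = -10*(-306) = 3060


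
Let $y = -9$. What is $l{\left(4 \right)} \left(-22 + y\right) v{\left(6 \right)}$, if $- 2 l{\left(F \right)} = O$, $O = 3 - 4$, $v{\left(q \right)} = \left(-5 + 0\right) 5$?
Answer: $\frac{775}{2} \approx 387.5$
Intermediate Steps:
$v{\left(q \right)} = -25$ ($v{\left(q \right)} = \left(-5\right) 5 = -25$)
$O = -1$ ($O = 3 - 4 = -1$)
$l{\left(F \right)} = \frac{1}{2}$ ($l{\left(F \right)} = \left(- \frac{1}{2}\right) \left(-1\right) = \frac{1}{2}$)
$l{\left(4 \right)} \left(-22 + y\right) v{\left(6 \right)} = \frac{-22 - 9}{2} \left(-25\right) = \frac{1}{2} \left(-31\right) \left(-25\right) = \left(- \frac{31}{2}\right) \left(-25\right) = \frac{775}{2}$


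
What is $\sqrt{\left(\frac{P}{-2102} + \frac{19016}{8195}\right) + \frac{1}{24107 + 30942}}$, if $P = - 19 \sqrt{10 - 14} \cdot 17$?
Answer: $\frac{\sqrt{521645934300702045729345 + 69087904839031137950825 i}}{474134009305} \approx 1.5266 + 0.10066 i$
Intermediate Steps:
$P = - 646 i$ ($P = - 19 \sqrt{-4} \cdot 17 = - 19 \cdot 2 i 17 = - 38 i 17 = - 646 i \approx - 646.0 i$)
$\sqrt{\left(\frac{P}{-2102} + \frac{19016}{8195}\right) + \frac{1}{24107 + 30942}} = \sqrt{\left(\frac{\left(-646\right) i}{-2102} + \frac{19016}{8195}\right) + \frac{1}{24107 + 30942}} = \sqrt{\left(- 646 i \left(- \frac{1}{2102}\right) + 19016 \cdot \frac{1}{8195}\right) + \frac{1}{55049}} = \sqrt{\left(\frac{323 i}{1051} + \frac{19016}{8195}\right) + \frac{1}{55049}} = \sqrt{\left(\frac{19016}{8195} + \frac{323 i}{1051}\right) + \frac{1}{55049}} = \sqrt{\frac{1046819979}{451126555} + \frac{323 i}{1051}}$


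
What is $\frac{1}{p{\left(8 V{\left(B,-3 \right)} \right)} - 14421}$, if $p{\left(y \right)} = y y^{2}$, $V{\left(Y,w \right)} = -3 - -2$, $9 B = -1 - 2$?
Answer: $- \frac{1}{14933} \approx -6.6966 \cdot 10^{-5}$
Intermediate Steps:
$B = - \frac{1}{3}$ ($B = \frac{-1 - 2}{9} = \frac{1}{9} \left(-3\right) = - \frac{1}{3} \approx -0.33333$)
$V{\left(Y,w \right)} = -1$ ($V{\left(Y,w \right)} = -3 + 2 = -1$)
$p{\left(y \right)} = y^{3}$
$\frac{1}{p{\left(8 V{\left(B,-3 \right)} \right)} - 14421} = \frac{1}{\left(8 \left(-1\right)\right)^{3} - 14421} = \frac{1}{\left(-8\right)^{3} - 14421} = \frac{1}{-512 - 14421} = \frac{1}{-14933} = - \frac{1}{14933}$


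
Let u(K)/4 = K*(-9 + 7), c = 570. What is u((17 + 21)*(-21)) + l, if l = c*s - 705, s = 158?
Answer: 95739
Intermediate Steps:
u(K) = -8*K (u(K) = 4*(K*(-9 + 7)) = 4*(K*(-2)) = 4*(-2*K) = -8*K)
l = 89355 (l = 570*158 - 705 = 90060 - 705 = 89355)
u((17 + 21)*(-21)) + l = -8*(17 + 21)*(-21) + 89355 = -304*(-21) + 89355 = -8*(-798) + 89355 = 6384 + 89355 = 95739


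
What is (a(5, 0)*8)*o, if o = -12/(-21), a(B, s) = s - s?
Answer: 0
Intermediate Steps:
a(B, s) = 0
o = 4/7 (o = -12*(-1/21) = 4/7 ≈ 0.57143)
(a(5, 0)*8)*o = (0*8)*(4/7) = 0*(4/7) = 0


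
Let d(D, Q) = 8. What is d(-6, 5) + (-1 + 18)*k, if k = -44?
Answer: -740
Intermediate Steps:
d(-6, 5) + (-1 + 18)*k = 8 + (-1 + 18)*(-44) = 8 + 17*(-44) = 8 - 748 = -740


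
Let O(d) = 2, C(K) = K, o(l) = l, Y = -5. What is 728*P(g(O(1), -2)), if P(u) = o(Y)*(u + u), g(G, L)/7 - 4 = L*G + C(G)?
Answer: -101920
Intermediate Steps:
g(G, L) = 28 + 7*G + 7*G*L (g(G, L) = 28 + 7*(L*G + G) = 28 + 7*(G*L + G) = 28 + 7*(G + G*L) = 28 + (7*G + 7*G*L) = 28 + 7*G + 7*G*L)
P(u) = -10*u (P(u) = -5*(u + u) = -10*u)
728*P(g(O(1), -2)) = 728*(-10*(28 + 7*2 + 7*2*(-2))) = 728*(-10*(28 + 14 - 28)) = 728*(-10*14) = 728*(-140) = -101920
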